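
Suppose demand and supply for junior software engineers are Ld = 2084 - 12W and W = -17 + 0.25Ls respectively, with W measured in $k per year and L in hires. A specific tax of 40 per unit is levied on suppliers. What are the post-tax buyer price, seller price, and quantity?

W_b = 136, W_s = 96, L = 452

In direct form, Ls = 68 + 4W.
Suppliers keep W_s = W_b - 40 per unit, so supply in terms of the buyer price is Ls = -92 + 4W_b.
Equate demand and the shifted supply: 2084 - 12W_b = -92 + 4W_b, giving 16W_b = 2176, so W_b = 136.
Then W_s = 136 - 40 = 96 and L = 2084 - 12(136) = 452.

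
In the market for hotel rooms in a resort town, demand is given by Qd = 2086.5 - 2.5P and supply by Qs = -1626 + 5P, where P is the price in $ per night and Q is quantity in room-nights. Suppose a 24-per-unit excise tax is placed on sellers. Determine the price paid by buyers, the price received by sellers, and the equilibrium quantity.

P_b = 511, P_s = 487, Q = 809

The tax drives a wedge P_b - P_s = 24. Substituting P_s = P_b - 24 into supply: Qs = -1746 + 5P_b.
Set Qd = Qs: 2086.5 - 2.5P_b = -1746 + 5P_b, so 3832.5 = 7.5P_b and P_b = 511.
So P_s = 487 and the quantity traded is Q = 2086.5 - 2.5(511) = 809.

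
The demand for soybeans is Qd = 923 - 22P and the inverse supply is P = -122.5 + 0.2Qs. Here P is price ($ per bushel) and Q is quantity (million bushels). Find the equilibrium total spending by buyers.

In direct form, Qs = 612.5 + 5P.
The market clears where 923 - 22P = 612.5 + 5P. Rearranging, 27P = 310.5, hence P* = 11.5.
From the demand curve, Q* = 923 - 22(11.5) = 670.
Total spending by buyers = P* × Q* = 11.5 × 670 = 7705.

Total spending by buyers = 7705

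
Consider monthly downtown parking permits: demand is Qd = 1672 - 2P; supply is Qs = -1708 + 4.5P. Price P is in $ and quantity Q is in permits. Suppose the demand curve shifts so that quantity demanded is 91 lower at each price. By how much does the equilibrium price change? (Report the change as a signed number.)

At equilibrium Qd = Qs, so 1672 - 2P = -1708 + 4.5P; collecting terms, 3380 = 6.5P and P* = 520.
From the demand curve, Q* = 1672 - 2(520) = 632.
After the shift, demand is Qd = 1581 - 2P.
The new intersection has 3289 = 6.5P, i.e. P = 506, Q = 569.
ΔP = 506 - 520 = -14.

ΔP = -14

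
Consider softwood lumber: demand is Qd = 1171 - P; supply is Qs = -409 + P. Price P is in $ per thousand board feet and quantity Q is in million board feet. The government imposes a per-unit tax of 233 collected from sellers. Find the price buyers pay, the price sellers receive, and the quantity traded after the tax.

The tax drives a wedge P_b - P_s = 233. Substituting P_s = P_b - 233 into supply: Qs = -642 + P_b.
Set Qd = Qs: 1171 - P_b = -642 + P_b, so 1813 = 2P_b and P_b = 906.5.
So P_s = 673.5 and the quantity traded is Q = 1171 - 906.5 = 264.5.

P_b = 906.5, P_s = 673.5, Q = 264.5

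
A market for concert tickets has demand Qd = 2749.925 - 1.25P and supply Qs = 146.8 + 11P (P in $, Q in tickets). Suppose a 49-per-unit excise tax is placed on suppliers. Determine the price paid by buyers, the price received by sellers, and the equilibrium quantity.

P_b = 256.5, P_s = 207.5, Q = 2429.3

Suppliers keep P_s = P_b - 49 per unit, so supply in terms of the buyer price is Qs = -392.2 + 11P_b.
Equate demand and the shifted supply: 2749.925 - 1.25P_b = -392.2 + 11P_b, giving 12.25P_b = 3142.125, so P_b = 256.5.
So P_s = 207.5 and the quantity traded is Q = 2749.925 - 1.25(256.5) = 2429.3.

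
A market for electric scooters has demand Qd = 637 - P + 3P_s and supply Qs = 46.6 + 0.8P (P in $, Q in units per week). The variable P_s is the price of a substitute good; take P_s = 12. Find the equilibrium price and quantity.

With P_s = 12, demand is Qd = 673 - P.
Equating demand and supply, 673 - P = 46.6 + 0.8P gives 1.8P = 626.4, so P* = 348.
Substitute back: Q* = 673 - 348 = 325.

P* = 348, Q* = 325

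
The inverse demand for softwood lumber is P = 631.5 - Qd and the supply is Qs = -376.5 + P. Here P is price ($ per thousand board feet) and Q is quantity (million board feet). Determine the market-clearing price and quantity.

P* = 504, Q* = 127.5

Rewriting in direct form: Qd = 631.5 - P.
Equating demand and supply, 631.5 - P = -376.5 + P gives 2P = 1008, so P* = 504.
Substitute back: Q* = 631.5 - 504 = 127.5.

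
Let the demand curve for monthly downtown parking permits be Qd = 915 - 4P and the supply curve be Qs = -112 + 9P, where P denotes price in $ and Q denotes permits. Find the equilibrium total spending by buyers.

Total spending by buyers = 47321

Set Qd = Qs: 915 - 4P = -112 + 9P, so 1027 = 13P and P* = 79.
Plugging P* into demand: Q* = 915 - 4(79) = 599.
Total spending by buyers = P* × Q* = 79 × 599 = 47321.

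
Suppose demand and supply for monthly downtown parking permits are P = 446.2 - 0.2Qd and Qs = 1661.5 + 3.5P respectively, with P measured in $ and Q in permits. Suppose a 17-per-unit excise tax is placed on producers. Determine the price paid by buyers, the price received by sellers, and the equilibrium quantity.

Solving each curve for Q: Qd = 2231 - 5P.
With a tax of 17 on producers, they supply based on the net price P_s = P_b - 17, so Qs = 1602 + 3.5P_b.
Equate demand and the shifted supply: 2231 - 5P_b = 1602 + 3.5P_b, giving 8.5P_b = 629, so P_b = 74.
Then P_s = 74 - 17 = 57 and Q = 2231 - 5(74) = 1861.

P_b = 74, P_s = 57, Q = 1861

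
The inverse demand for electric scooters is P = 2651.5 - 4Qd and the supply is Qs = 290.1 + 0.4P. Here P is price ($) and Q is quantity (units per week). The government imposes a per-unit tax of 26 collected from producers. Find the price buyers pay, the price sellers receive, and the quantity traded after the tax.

P_b = 589.5, P_s = 563.5, Q = 515.5

Rewriting in direct form: Qd = 662.875 - 0.25P.
The tax drives a wedge P_b - P_s = 26. Substituting P_s = P_b - 26 into supply: Qs = 279.7 + 0.4P_b.
Market clearing requires 662.875 - 0.25P_b = 279.7 + 0.4P_b; hence 383.175 = 0.65P_b and P_b = 589.5.
Then P_s = 589.5 - 26 = 563.5 and Q = 662.875 - 0.25(589.5) = 515.5.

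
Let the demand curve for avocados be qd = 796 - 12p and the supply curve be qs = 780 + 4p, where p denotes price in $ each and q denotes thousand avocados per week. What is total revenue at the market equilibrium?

Total revenue = 784

Set qd = qs: 796 - 12p = 780 + 4p, so 16 = 16p and p* = 1.
From the demand curve, q* = 796 - 12(1) = 784.
Total revenue = p* × q* = 1 × 784 = 784.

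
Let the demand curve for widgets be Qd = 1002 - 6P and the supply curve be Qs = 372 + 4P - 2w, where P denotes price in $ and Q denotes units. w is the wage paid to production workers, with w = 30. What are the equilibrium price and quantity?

With w = 30, supply is Qs = 312 + 4P.
Set Qd = Qs: 1002 - 6P = 312 + 4P, so 690 = 10P and P* = 69.
From the demand curve, Q* = 1002 - 6(69) = 588.

P* = 69, Q* = 588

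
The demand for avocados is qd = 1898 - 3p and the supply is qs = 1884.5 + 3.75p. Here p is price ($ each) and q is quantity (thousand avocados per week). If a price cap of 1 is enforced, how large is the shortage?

Shortage = 6.75

With p fixed at 1, quantity demanded is 1895 and quantity supplied is 1888.25.
Shortage = qd - qs = 1895 - 1888.25 = 6.75.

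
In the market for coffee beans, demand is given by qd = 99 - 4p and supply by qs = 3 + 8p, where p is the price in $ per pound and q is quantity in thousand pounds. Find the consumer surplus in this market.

Consumer surplus = 561.125

The market clears where 99 - 4p = 3 + 8p. Rearranging, 12p = 96, hence p* = 8.
Plugging p* into demand: q* = 99 - 4(8) = 67.
Demand choke price (qd = 0): p = 99/4 = 24.75. Consumer surplus = ½ × (24.75 - 8) × 67 = 561.125.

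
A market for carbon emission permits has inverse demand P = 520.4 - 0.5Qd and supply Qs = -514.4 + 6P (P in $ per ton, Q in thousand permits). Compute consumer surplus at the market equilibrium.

Inverting to quantity form: Qd = 1040.8 - 2P.
Set Qd = Qs: 1040.8 - 2P = -514.4 + 6P, so 1555.2 = 8P and P* = 194.4.
Plugging P* into demand: Q* = 1040.8 - 2(194.4) = 652.
Demand choke price (Qd = 0): P = 1040.8/2 = 520.4. Consumer surplus = ½ × (520.4 - 194.4) × 652 = 106276.

Consumer surplus = 106276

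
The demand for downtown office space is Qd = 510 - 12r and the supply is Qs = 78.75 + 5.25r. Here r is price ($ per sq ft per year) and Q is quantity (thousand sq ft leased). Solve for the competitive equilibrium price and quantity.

Equating demand and supply, 510 - 12r = 78.75 + 5.25r gives 17.25r = 431.25, so r* = 25.
Plugging r* into demand: Q* = 510 - 12(25) = 210.

r* = 25, Q* = 210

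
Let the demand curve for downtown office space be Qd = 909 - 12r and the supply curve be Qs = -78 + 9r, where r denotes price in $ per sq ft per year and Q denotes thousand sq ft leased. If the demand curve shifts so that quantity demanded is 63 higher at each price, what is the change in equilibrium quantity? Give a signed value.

At equilibrium Qd = Qs, so 909 - 12r = -78 + 9r; collecting terms, 987 = 21r and r* = 47.
Then Q* = 909 - 12(47) = 345.
After the shift, demand is Qd = 972 - 12r.
New equilibrium: 1050 = 21r, so r = 50 and Q = 372.
ΔQ = 372 - 345 = 27.

ΔQ = 27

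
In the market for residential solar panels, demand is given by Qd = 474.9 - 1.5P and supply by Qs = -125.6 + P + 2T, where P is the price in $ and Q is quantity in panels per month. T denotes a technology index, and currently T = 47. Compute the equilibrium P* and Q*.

With T = 47, supply is Qs = -31.6 + P.
Equating demand and supply, 474.9 - 1.5P = -31.6 + P gives 2.5P = 506.5, so P* = 202.6.
Then Q* = 474.9 - 1.5(202.6) = 171.

P* = 202.6, Q* = 171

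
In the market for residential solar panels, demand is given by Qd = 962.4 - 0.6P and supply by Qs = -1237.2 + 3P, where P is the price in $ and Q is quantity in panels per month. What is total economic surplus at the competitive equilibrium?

Total surplus = 354977.64

At equilibrium Qd = Qs, so 962.4 - 0.6P = -1237.2 + 3P; collecting terms, 2199.6 = 3.6P and P* = 611.
From the demand curve, Q* = 962.4 - 0.6(611) = 595.8.
Demand choke price = 1604; supply choke price = 412.4. CS = ½(1604 - 611)(595.8) = 295814.7; PS = ½(611 - 412.4)(595.8) = 59162.94. Total surplus = 354977.64.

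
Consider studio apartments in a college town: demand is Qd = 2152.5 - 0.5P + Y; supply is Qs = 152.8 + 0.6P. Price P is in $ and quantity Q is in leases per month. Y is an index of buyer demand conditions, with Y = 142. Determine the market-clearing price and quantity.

P* = 1947, Q* = 1321

With Y = 142, demand is Qd = 2294.5 - 0.5P.
Set Qd = Qs: 2294.5 - 0.5P = 152.8 + 0.6P, so 2141.7 = 1.1P and P* = 1947.
Then Q* = 2294.5 - 0.5(1947) = 1321.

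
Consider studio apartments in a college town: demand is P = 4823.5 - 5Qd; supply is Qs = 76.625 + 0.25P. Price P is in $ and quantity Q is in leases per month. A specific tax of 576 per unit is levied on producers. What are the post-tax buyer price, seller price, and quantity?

P_b = 2293.5, P_s = 1717.5, Q = 506

In direct form, Qd = 964.7 - 0.2P.
The tax drives a wedge P_b - P_s = 576. Substituting P_s = P_b - 576 into supply: Qs = -67.375 + 0.25P_b.
Market clearing requires 964.7 - 0.2P_b = -67.375 + 0.25P_b; hence 1032.075 = 0.45P_b and P_b = 2293.5.
So P_s = 1717.5 and the quantity traded is Q = 964.7 - 0.2(2293.5) = 506.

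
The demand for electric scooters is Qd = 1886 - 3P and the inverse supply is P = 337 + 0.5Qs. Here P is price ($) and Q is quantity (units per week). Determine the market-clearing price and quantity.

Solving each curve for Q: Qs = -674 + 2P.
At equilibrium Qd = Qs, so 1886 - 3P = -674 + 2P; collecting terms, 2560 = 5P and P* = 512.
Substitute back: Q* = 1886 - 3(512) = 350.

P* = 512, Q* = 350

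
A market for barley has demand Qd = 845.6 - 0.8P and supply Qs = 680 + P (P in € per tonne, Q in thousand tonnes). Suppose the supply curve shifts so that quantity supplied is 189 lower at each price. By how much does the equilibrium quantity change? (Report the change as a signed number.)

At equilibrium Qd = Qs, so 845.6 - 0.8P = 680 + P; collecting terms, 165.6 = 1.8P and P* = 92.
Substitute back: Q* = 845.6 - 0.8(92) = 772.
After the shift, supply is Qs = 491 + P.
Re-solving, 1.8P = 354.6 gives P = 197 and Q = 688.
ΔQ = 688 - 772 = -84.

ΔQ = -84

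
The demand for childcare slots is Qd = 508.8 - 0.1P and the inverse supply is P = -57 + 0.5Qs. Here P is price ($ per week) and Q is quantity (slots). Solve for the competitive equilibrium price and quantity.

Inverting to quantity form: Qs = 114 + 2P.
The market clears where 508.8 - 0.1P = 114 + 2P. Rearranging, 2.1P = 394.8, hence P* = 188.
Then Q* = 508.8 - 0.1(188) = 490.

P* = 188, Q* = 490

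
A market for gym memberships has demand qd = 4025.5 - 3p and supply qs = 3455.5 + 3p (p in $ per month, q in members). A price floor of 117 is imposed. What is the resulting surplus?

At p = 117: qd = 3674.5 and qs = 3806.5.
Surplus = qs - qd = 3806.5 - 3674.5 = 132.

Surplus = 132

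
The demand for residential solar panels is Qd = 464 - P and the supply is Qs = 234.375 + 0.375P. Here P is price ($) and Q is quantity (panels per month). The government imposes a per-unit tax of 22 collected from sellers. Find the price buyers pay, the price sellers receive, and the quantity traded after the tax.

P_b = 173, P_s = 151, Q = 291

The tax drives a wedge P_b - P_s = 22. Substituting P_s = P_b - 22 into supply: Qs = 226.125 + 0.375P_b.
Set Qd = Qs: 464 - P_b = 226.125 + 0.375P_b, so 237.875 = 1.375P_b and P_b = 173.
Then P_s = 173 - 22 = 151 and Q = 464 - 173 = 291.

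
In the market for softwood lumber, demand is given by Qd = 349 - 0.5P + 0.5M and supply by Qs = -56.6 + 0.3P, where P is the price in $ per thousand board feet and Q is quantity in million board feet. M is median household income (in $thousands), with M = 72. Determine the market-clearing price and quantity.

P* = 552, Q* = 109

With M = 72, demand is Qd = 385 - 0.5P.
At equilibrium Qd = Qs, so 385 - 0.5P = -56.6 + 0.3P; collecting terms, 441.6 = 0.8P and P* = 552.
Substitute back: Q* = 385 - 0.5(552) = 109.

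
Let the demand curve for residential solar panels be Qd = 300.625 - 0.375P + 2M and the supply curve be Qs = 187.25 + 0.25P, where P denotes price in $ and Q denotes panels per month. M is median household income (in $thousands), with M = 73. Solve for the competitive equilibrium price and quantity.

With M = 73, demand is Qd = 446.625 - 0.375P.
The market clears where 446.625 - 0.375P = 187.25 + 0.25P. Rearranging, 0.625P = 259.375, hence P* = 415.
Substitute back: Q* = 446.625 - 0.375(415) = 291.

P* = 415, Q* = 291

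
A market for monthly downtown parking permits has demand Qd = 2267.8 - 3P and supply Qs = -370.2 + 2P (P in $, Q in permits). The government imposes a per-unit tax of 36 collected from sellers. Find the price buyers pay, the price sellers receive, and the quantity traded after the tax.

P_b = 542, P_s = 506, Q = 641.8

Sellers keep P_s = P_b - 36 per unit, so supply in terms of the buyer price is Qs = -442.2 + 2P_b.
Market clearing requires 2267.8 - 3P_b = -442.2 + 2P_b; hence 2710 = 5P_b and P_b = 542.
Then P_s = 542 - 36 = 506 and Q = 2267.8 - 3(542) = 641.8.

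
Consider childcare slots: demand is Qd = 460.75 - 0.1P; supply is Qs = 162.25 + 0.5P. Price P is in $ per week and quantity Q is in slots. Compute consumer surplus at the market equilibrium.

Consumer surplus = 844605

The market clears where 460.75 - 0.1P = 162.25 + 0.5P. Rearranging, 0.6P = 298.5, hence P* = 497.5.
Substitute back: Q* = 460.75 - 0.1(497.5) = 411.
Demand choke price (Qd = 0): P = 460.75/0.1 = 4607.5. Consumer surplus = ½ × (4607.5 - 497.5) × 411 = 844605.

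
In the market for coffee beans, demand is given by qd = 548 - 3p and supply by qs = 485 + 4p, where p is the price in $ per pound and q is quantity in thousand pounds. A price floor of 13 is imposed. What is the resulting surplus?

Surplus = 28

At p = 13: qd = 509 and qs = 537.
Surplus = qs - qd = 537 - 509 = 28.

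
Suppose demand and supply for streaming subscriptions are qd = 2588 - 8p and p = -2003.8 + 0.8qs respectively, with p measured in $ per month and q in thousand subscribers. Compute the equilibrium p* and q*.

p* = 9, q* = 2516

Solving each curve for q: qs = 2504.75 + 1.25p.
At equilibrium qd = qs, so 2588 - 8p = 2504.75 + 1.25p; collecting terms, 83.25 = 9.25p and p* = 9.
From the demand curve, q* = 2588 - 8(9) = 2516.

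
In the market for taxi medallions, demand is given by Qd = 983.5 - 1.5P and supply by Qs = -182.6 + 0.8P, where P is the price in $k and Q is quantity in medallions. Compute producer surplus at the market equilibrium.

Producer surplus = 31080.625

Set Qd = Qs: 983.5 - 1.5P = -182.6 + 0.8P, so 1166.1 = 2.3P and P* = 507.
Plugging P* into demand: Q* = 983.5 - 1.5(507) = 223.
Supply choke price (Qs = 0): P = 228.25. Producer surplus = ½ × (507 - 228.25) × 223 = 31080.625.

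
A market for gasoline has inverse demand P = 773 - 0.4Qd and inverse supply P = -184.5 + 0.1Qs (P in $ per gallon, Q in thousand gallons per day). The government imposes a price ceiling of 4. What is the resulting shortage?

Rewriting in direct form: Qd = 1932.5 - 2.5P and Qs = 1845 + 10P.
At P = 4: Qd = 1922.5 and Qs = 1885.
Shortage = Qd - Qs = 1922.5 - 1885 = 37.5.

Shortage = 37.5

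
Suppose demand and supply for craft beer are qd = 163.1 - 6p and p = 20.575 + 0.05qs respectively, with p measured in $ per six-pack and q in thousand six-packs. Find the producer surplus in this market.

Producer surplus = 23.25625

Rewriting in direct form: qs = -411.5 + 20p.
At equilibrium qd = qs, so 163.1 - 6p = -411.5 + 20p; collecting terms, 574.6 = 26p and p* = 22.1.
Plugging p* into demand: q* = 163.1 - 6(22.1) = 30.5.
Supply choke price (qs = 0): p = 20.575. Producer surplus = ½ × (22.1 - 20.575) × 30.5 = 23.25625.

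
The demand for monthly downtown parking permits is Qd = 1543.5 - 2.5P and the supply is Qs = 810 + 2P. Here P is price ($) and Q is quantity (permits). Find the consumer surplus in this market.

At equilibrium Qd = Qs, so 1543.5 - 2.5P = 810 + 2P; collecting terms, 733.5 = 4.5P and P* = 163.
Substitute back: Q* = 1543.5 - 2.5(163) = 1136.
Demand choke price (Qd = 0): P = 1543.5/2.5 = 617.4. Consumer surplus = ½ × (617.4 - 163) × 1136 = 258099.2.

Consumer surplus = 258099.2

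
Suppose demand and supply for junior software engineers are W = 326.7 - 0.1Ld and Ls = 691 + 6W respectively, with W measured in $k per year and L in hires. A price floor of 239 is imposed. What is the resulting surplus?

Rewriting in direct form: Ld = 3267 - 10W.
At W = 239: Ld = 877 and Ls = 2125.
Surplus = Ls - Ld = 2125 - 877 = 1248.

Surplus = 1248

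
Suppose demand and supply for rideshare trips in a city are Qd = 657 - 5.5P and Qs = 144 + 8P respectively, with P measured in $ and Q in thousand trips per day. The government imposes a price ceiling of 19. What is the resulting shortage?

Shortage = 256.5

At P = 19: Qd = 552.5 and Qs = 296.
Shortage = Qd - Qs = 552.5 - 296 = 256.5.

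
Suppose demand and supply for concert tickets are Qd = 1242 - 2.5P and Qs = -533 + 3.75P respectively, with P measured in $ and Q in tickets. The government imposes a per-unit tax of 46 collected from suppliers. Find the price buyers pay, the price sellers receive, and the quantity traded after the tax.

P_b = 311.6, P_s = 265.6, Q = 463

Suppliers keep P_s = P_b - 46 per unit, so supply in terms of the buyer price is Qs = -705.5 + 3.75P_b.
Market clearing requires 1242 - 2.5P_b = -705.5 + 3.75P_b; hence 1947.5 = 6.25P_b and P_b = 311.6.
So P_s = 265.6 and the quantity traded is Q = 1242 - 2.5(311.6) = 463.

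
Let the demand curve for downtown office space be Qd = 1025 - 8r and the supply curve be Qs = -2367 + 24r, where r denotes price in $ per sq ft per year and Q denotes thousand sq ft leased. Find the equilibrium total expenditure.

Equating demand and supply, 1025 - 8r = -2367 + 24r gives 32r = 3392, so r* = 106.
Plugging r* into demand: Q* = 1025 - 8(106) = 177.
Total expenditure = r* × Q* = 106 × 177 = 18762.

Total expenditure = 18762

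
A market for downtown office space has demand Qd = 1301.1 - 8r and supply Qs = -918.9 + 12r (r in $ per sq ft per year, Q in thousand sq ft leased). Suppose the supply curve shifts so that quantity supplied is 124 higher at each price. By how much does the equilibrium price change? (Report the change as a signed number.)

Δr = -6.2

At equilibrium Qd = Qs, so 1301.1 - 8r = -918.9 + 12r; collecting terms, 2220 = 20r and r* = 111.
Then Q* = 1301.1 - 8(111) = 413.1.
After the shift, supply is Qs = -794.9 + 12r.
Re-solving, 20r = 2096 gives r = 104.8 and Q = 462.7.
Δr = 104.8 - 111 = -6.2.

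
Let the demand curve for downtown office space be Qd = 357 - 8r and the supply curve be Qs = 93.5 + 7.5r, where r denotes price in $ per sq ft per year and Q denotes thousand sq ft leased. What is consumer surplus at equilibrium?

Consumer surplus = 3052.5625

The market clears where 357 - 8r = 93.5 + 7.5r. Rearranging, 15.5r = 263.5, hence r* = 17.
Substitute back: Q* = 357 - 8(17) = 221.
Demand choke price (Qd = 0): r = 357/8 = 44.625. Consumer surplus = ½ × (44.625 - 17) × 221 = 3052.5625.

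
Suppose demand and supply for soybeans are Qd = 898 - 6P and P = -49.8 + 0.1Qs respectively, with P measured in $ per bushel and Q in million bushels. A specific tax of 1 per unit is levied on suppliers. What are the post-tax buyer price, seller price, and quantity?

Inverting to quantity form: Qs = 498 + 10P.
The tax drives a wedge P_b - P_s = 1. Substituting P_s = P_b - 1 into supply: Qs = 488 + 10P_b.
Set Qd = Qs: 898 - 6P_b = 488 + 10P_b, so 410 = 16P_b and P_b = 25.625.
Then P_s = 25.625 - 1 = 24.625 and Q = 898 - 6(25.625) = 744.25.

P_b = 25.625, P_s = 24.625, Q = 744.25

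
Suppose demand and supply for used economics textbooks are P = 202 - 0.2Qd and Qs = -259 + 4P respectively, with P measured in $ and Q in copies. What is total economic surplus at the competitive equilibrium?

Total surplus = 20930.625

Inverting to quantity form: Qd = 1010 - 5P.
The market clears where 1010 - 5P = -259 + 4P. Rearranging, 9P = 1269, hence P* = 141.
From the demand curve, Q* = 1010 - 5(141) = 305.
Demand choke price = 202; supply choke price = 64.75. CS = ½(202 - 141)(305) = 9302.5; PS = ½(141 - 64.75)(305) = 11628.125. Total surplus = 20930.625.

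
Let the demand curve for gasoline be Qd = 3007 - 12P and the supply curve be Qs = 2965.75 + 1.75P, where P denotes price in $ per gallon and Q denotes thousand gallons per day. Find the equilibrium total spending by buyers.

The market clears where 3007 - 12P = 2965.75 + 1.75P. Rearranging, 13.75P = 41.25, hence P* = 3.
Then Q* = 3007 - 12(3) = 2971.
Total spending by buyers = P* × Q* = 3 × 2971 = 8913.

Total spending by buyers = 8913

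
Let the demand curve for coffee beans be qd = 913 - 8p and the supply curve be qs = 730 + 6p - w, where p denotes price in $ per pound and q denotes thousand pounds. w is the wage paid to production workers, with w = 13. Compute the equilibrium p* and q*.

With w = 13, supply is qs = 717 + 6p.
The market clears where 913 - 8p = 717 + 6p. Rearranging, 14p = 196, hence p* = 14.
Substitute back: q* = 913 - 8(14) = 801.

p* = 14, q* = 801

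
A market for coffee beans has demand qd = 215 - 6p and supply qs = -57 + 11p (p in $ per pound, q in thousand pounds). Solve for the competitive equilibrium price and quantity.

Set qd = qs: 215 - 6p = -57 + 11p, so 272 = 17p and p* = 16.
Plugging p* into demand: q* = 215 - 6(16) = 119.

p* = 16, q* = 119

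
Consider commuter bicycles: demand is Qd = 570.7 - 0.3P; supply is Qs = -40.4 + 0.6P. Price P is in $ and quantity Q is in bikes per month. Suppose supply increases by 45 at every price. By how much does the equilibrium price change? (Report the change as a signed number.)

The market clears where 570.7 - 0.3P = -40.4 + 0.6P. Rearranging, 0.9P = 611.1, hence P* = 679.
Plugging P* into demand: Q* = 570.7 - 0.3(679) = 367.
After the shift, supply is Qs = 4.6 + 0.6P.
New equilibrium: 566.1 = 0.9P, so P = 629 and Q = 382.
ΔP = 629 - 679 = -50.

ΔP = -50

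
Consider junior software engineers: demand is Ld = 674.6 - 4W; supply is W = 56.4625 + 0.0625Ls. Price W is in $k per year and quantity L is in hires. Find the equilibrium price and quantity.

Inverting to quantity form: Ls = -903.4 + 16W.
Equating demand and supply, 674.6 - 4W = -903.4 + 16W gives 20W = 1578, so W* = 78.9.
Substitute back: L* = 674.6 - 4(78.9) = 359.

W* = 78.9, L* = 359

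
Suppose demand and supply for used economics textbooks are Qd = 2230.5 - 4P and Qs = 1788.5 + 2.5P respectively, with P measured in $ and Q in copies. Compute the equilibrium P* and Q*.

P* = 68, Q* = 1958.5

Equating demand and supply, 2230.5 - 4P = 1788.5 + 2.5P gives 6.5P = 442, so P* = 68.
Plugging P* into demand: Q* = 2230.5 - 4(68) = 1958.5.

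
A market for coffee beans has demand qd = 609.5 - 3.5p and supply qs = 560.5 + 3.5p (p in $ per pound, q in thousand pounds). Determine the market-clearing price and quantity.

p* = 7, q* = 585

At equilibrium qd = qs, so 609.5 - 3.5p = 560.5 + 3.5p; collecting terms, 49 = 7p and p* = 7.
Then q* = 609.5 - 3.5(7) = 585.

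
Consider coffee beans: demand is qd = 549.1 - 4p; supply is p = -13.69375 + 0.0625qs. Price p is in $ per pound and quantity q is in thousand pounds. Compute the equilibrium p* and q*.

p* = 16.5, q* = 483.1

Rewriting in direct form: qs = 219.1 + 16p.
Set qd = qs: 549.1 - 4p = 219.1 + 16p, so 330 = 20p and p* = 16.5.
Plugging p* into demand: q* = 549.1 - 4(16.5) = 483.1.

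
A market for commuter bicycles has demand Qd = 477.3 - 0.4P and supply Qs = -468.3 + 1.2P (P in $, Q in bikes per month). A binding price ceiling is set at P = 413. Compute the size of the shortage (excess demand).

Shortage = 284.8

Evaluating both curves at the ceiling price 413 gives Qd = 312.1, Qs = 27.3.
Shortage = Qd - Qs = 312.1 - 27.3 = 284.8.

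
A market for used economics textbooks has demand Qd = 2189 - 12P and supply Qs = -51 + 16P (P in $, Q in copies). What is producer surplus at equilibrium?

Producer surplus = 47201.28125

The market clears where 2189 - 12P = -51 + 16P. Rearranging, 28P = 2240, hence P* = 80.
From the demand curve, Q* = 2189 - 12(80) = 1229.
Supply choke price (Qs = 0): P = 3.1875. Producer surplus = ½ × (80 - 3.1875) × 1229 = 47201.28125.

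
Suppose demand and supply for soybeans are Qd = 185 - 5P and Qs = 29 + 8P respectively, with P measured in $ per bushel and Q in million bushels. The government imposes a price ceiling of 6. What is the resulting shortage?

Shortage = 78

Evaluating both curves at the ceiling price 6 gives Qd = 155, Qs = 77.
Shortage = Qd - Qs = 155 - 77 = 78.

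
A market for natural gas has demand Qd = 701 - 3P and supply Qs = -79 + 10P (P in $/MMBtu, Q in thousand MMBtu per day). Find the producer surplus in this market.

Set Qd = Qs: 701 - 3P = -79 + 10P, so 780 = 13P and P* = 60.
From the demand curve, Q* = 701 - 3(60) = 521.
Supply choke price (Qs = 0): P = 7.9. Producer surplus = ½ × (60 - 7.9) × 521 = 13572.05.

Producer surplus = 13572.05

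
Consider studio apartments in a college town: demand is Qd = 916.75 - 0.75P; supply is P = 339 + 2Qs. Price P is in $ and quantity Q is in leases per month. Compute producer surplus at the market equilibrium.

In direct form, Qs = -169.5 + 0.5P.
Equating demand and supply, 916.75 - 0.75P = -169.5 + 0.5P gives 1.25P = 1086.25, so P* = 869.
Substitute back: Q* = 916.75 - 0.75(869) = 265.
Supply choke price (Qs = 0): P = 339. Producer surplus = ½ × (869 - 339) × 265 = 70225.

Producer surplus = 70225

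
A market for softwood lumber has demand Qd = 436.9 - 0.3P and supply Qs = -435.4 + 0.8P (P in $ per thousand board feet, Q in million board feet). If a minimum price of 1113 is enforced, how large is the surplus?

Surplus = 352

At P = 1113: Qd = 103 and Qs = 455.
Surplus = Qs - Qd = 455 - 103 = 352.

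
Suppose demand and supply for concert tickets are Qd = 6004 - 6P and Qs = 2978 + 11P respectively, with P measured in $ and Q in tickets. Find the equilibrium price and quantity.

P* = 178, Q* = 4936

At equilibrium Qd = Qs, so 6004 - 6P = 2978 + 11P; collecting terms, 3026 = 17P and P* = 178.
Then Q* = 6004 - 6(178) = 4936.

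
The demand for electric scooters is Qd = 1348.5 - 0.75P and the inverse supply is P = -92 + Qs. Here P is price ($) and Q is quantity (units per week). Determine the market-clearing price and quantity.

In direct form, Qs = 92 + P.
The market clears where 1348.5 - 0.75P = 92 + P. Rearranging, 1.75P = 1256.5, hence P* = 718.
From the demand curve, Q* = 1348.5 - 0.75(718) = 810.

P* = 718, Q* = 810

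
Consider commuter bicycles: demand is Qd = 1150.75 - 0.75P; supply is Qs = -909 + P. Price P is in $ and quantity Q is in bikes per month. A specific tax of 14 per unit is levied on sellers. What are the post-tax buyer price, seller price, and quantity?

P_b = 1185, P_s = 1171, Q = 262

With a tax of 14 on sellers, they supply based on the net price P_s = P_b - 14, so Qs = -923 + P_b.
Equate demand and the shifted supply: 1150.75 - 0.75P_b = -923 + P_b, giving 1.75P_b = 2073.75, so P_b = 1185.
Then P_s = 1185 - 14 = 1171 and Q = 1150.75 - 0.75(1185) = 262.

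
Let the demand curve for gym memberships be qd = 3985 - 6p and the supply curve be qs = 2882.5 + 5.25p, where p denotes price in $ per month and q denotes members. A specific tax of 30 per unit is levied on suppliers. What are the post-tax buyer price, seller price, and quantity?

p_b = 112, p_s = 82, q = 3313

The tax drives a wedge p_b - p_s = 30. Substituting p_s = p_b - 30 into supply: qs = 2725 + 5.25p_b.
Market clearing requires 3985 - 6p_b = 2725 + 5.25p_b; hence 1260 = 11.25p_b and p_b = 112.
So p_s = 82 and the quantity traded is q = 3985 - 6(112) = 3313.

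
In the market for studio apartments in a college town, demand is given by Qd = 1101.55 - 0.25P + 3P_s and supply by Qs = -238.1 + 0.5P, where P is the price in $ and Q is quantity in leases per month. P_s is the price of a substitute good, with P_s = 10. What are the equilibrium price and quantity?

With P_s = 10, demand is Qd = 1131.55 - 0.25P.
At equilibrium Qd = Qs, so 1131.55 - 0.25P = -238.1 + 0.5P; collecting terms, 1369.65 = 0.75P and P* = 1826.2.
Plugging P* into demand: Q* = 1131.55 - 0.25(1826.2) = 675.

P* = 1826.2, Q* = 675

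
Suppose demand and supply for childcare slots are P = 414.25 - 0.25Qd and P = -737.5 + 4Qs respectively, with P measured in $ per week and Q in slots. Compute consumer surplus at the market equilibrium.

Solving each curve for Q: Qd = 1657 - 4P and Qs = 184.375 + 0.25P.
Equating demand and supply, 1657 - 4P = 184.375 + 0.25P gives 4.25P = 1472.625, so P* = 346.5.
Then Q* = 1657 - 4(346.5) = 271.
Demand choke price (Qd = 0): P = 1657/4 = 414.25. Consumer surplus = ½ × (414.25 - 346.5) × 271 = 9180.125.

Consumer surplus = 9180.125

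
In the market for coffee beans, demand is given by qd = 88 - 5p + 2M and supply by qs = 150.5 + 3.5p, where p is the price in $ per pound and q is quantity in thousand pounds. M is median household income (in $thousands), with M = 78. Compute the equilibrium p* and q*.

With M = 78, demand is qd = 244 - 5p.
Equating demand and supply, 244 - 5p = 150.5 + 3.5p gives 8.5p = 93.5, so p* = 11.
Substitute back: q* = 244 - 5(11) = 189.

p* = 11, q* = 189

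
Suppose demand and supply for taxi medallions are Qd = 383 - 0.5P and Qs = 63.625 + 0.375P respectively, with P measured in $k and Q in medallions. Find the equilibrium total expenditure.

Equating demand and supply, 383 - 0.5P = 63.625 + 0.375P gives 0.875P = 319.375, so P* = 365.
Plugging P* into demand: Q* = 383 - 0.5(365) = 200.5.
Total expenditure = P* × Q* = 365 × 200.5 = 73182.5.

Total expenditure = 73182.5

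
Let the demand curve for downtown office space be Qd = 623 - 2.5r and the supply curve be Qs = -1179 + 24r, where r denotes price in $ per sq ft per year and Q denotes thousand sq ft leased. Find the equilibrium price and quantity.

r* = 68, Q* = 453

The market clears where 623 - 2.5r = -1179 + 24r. Rearranging, 26.5r = 1802, hence r* = 68.
Plugging r* into demand: Q* = 623 - 2.5(68) = 453.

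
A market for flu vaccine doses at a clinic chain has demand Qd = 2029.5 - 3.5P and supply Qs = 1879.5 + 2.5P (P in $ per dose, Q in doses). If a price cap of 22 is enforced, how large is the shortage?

Shortage = 18

At P = 22: Qd = 1952.5 and Qs = 1934.5.
Shortage = Qd - Qs = 1952.5 - 1934.5 = 18.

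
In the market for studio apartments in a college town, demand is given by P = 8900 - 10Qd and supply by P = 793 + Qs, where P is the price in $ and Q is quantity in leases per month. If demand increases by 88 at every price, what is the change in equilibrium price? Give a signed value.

ΔP = 80

Inverting to quantity form: Qd = 890 - 0.1P and Qs = -793 + P.
The market clears where 890 - 0.1P = -793 + P. Rearranging, 1.1P = 1683, hence P* = 1530.
Then Q* = 890 - 0.1(1530) = 737.
After the shift, demand is Qd = 978 - 0.1P.
Re-solving, 1.1P = 1771 gives P = 1610 and Q = 817.
ΔP = 1610 - 1530 = 80.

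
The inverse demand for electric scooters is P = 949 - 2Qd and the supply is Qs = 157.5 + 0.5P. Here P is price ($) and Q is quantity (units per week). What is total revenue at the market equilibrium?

Total revenue = 100172

Solving each curve for Q: Qd = 474.5 - 0.5P.
Equating demand and supply, 474.5 - 0.5P = 157.5 + 0.5P gives P = 317, so P* = 317.
Plugging P* into demand: Q* = 474.5 - 0.5(317) = 316.
Total revenue = P* × Q* = 317 × 316 = 100172.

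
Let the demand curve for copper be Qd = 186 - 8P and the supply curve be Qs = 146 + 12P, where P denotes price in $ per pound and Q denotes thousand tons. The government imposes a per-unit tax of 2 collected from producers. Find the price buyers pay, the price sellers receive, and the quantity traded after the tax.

P_b = 3.2, P_s = 1.2, Q = 160.4

Producers keep P_s = P_b - 2 per unit, so supply in terms of the buyer price is Qs = 122 + 12P_b.
Equate demand and the shifted supply: 186 - 8P_b = 122 + 12P_b, giving 20P_b = 64, so P_b = 3.2.
So P_s = 1.2 and the quantity traded is Q = 186 - 8(3.2) = 160.4.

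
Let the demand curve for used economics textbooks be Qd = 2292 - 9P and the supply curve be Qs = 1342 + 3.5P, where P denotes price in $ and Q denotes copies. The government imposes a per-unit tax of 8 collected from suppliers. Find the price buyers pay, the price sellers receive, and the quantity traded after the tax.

P_b = 78.24, P_s = 70.24, Q = 1587.84

The tax drives a wedge P_b - P_s = 8. Substituting P_s = P_b - 8 into supply: Qs = 1314 + 3.5P_b.
Market clearing requires 2292 - 9P_b = 1314 + 3.5P_b; hence 978 = 12.5P_b and P_b = 78.24.
So P_s = 70.24 and the quantity traded is Q = 2292 - 9(78.24) = 1587.84.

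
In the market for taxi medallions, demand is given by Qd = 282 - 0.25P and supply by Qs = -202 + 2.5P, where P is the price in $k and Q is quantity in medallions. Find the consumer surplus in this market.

Consumer surplus = 113288

Set Qd = Qs: 282 - 0.25P = -202 + 2.5P, so 484 = 2.75P and P* = 176.
Then Q* = 282 - 0.25(176) = 238.
Demand choke price (Qd = 0): P = 282/0.25 = 1128. Consumer surplus = ½ × (1128 - 176) × 238 = 113288.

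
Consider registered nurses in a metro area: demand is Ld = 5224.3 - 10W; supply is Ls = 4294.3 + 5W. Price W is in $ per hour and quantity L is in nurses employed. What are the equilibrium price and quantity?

W* = 62, L* = 4604.3

The market clears where 5224.3 - 10W = 4294.3 + 5W. Rearranging, 15W = 930, hence W* = 62.
Plugging W* into demand: L* = 5224.3 - 10(62) = 4604.3.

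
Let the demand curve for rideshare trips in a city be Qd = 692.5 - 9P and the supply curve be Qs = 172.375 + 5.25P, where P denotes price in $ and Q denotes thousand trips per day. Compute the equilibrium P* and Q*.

P* = 36.5, Q* = 364

The market clears where 692.5 - 9P = 172.375 + 5.25P. Rearranging, 14.25P = 520.125, hence P* = 36.5.
From the demand curve, Q* = 692.5 - 9(36.5) = 364.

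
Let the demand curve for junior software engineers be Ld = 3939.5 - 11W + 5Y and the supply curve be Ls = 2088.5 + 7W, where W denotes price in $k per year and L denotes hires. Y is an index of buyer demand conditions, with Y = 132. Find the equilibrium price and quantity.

W* = 139.5, L* = 3065

With Y = 132, demand is Ld = 4599.5 - 11W.
At equilibrium Ld = Ls, so 4599.5 - 11W = 2088.5 + 7W; collecting terms, 2511 = 18W and W* = 139.5.
Plugging W* into demand: L* = 4599.5 - 11(139.5) = 3065.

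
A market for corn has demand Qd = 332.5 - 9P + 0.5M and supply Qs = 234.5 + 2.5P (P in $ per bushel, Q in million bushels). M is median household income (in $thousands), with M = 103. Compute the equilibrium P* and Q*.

P* = 13, Q* = 267

With M = 103, demand is Qd = 384 - 9P.
Equating demand and supply, 384 - 9P = 234.5 + 2.5P gives 11.5P = 149.5, so P* = 13.
Plugging P* into demand: Q* = 384 - 9(13) = 267.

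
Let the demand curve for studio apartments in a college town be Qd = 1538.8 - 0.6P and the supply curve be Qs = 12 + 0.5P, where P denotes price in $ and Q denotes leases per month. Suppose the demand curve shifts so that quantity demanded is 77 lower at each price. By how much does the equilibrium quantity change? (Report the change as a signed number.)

Equating demand and supply, 1538.8 - 0.6P = 12 + 0.5P gives 1.1P = 1526.8, so P* = 1388.
From the demand curve, Q* = 1538.8 - 0.6(1388) = 706.
After the shift, demand is Qd = 1461.8 - 0.6P.
New equilibrium: 1449.8 = 1.1P, so P = 1318 and Q = 671.
ΔQ = 671 - 706 = -35.

ΔQ = -35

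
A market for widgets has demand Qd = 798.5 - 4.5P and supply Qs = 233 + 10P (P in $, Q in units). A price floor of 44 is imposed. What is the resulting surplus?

Surplus = 72.5

Evaluating both curves at the floor price 44 gives Qd = 600.5, Qs = 673.
Surplus = Qs - Qd = 673 - 600.5 = 72.5.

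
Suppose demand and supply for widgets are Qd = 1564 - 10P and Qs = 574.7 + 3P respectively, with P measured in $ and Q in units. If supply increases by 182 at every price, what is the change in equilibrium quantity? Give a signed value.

ΔQ = 140

The market clears where 1564 - 10P = 574.7 + 3P. Rearranging, 13P = 989.3, hence P* = 76.1.
From the demand curve, Q* = 1564 - 10(76.1) = 803.
After the shift, supply is Qs = 756.7 + 3P.
New equilibrium: 807.3 = 13P, so P = 62.1 and Q = 943.
ΔQ = 943 - 803 = 140.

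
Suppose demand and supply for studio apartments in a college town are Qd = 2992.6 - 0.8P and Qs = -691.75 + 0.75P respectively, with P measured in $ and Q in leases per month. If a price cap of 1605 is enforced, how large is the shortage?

With P fixed at 1605, quantity demanded is 1708.6 and quantity supplied is 512.
Shortage = Qd - Qs = 1708.6 - 512 = 1196.6.

Shortage = 1196.6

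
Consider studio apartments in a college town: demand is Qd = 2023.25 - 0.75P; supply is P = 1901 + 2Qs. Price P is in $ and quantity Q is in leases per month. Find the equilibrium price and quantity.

P* = 2379, Q* = 239

In direct form, Qs = -950.5 + 0.5P.
Equating demand and supply, 2023.25 - 0.75P = -950.5 + 0.5P gives 1.25P = 2973.75, so P* = 2379.
From the demand curve, Q* = 2023.25 - 0.75(2379) = 239.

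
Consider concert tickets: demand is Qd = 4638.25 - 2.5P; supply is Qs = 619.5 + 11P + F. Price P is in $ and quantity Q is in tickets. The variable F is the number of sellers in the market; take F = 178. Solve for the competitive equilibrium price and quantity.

With F = 178, supply is Qs = 797.5 + 11P.
Equating demand and supply, 4638.25 - 2.5P = 797.5 + 11P gives 13.5P = 3840.75, so P* = 284.5.
Then Q* = 4638.25 - 2.5(284.5) = 3927.

P* = 284.5, Q* = 3927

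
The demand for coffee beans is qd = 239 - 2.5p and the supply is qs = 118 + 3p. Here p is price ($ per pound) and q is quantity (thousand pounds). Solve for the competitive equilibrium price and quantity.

p* = 22, q* = 184

Set qd = qs: 239 - 2.5p = 118 + 3p, so 121 = 5.5p and p* = 22.
From the demand curve, q* = 239 - 2.5(22) = 184.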